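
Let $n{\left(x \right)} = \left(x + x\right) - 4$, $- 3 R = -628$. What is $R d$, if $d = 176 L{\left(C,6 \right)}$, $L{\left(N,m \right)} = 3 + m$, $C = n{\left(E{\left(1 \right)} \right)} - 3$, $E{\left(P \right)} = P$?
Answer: $331584$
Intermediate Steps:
$R = \frac{628}{3}$ ($R = \left(- \frac{1}{3}\right) \left(-628\right) = \frac{628}{3} \approx 209.33$)
$n{\left(x \right)} = -4 + 2 x$ ($n{\left(x \right)} = 2 x - 4 = -4 + 2 x$)
$C = -5$ ($C = \left(-4 + 2 \cdot 1\right) - 3 = \left(-4 + 2\right) - 3 = -2 - 3 = -5$)
$d = 1584$ ($d = 176 \left(3 + 6\right) = 176 \cdot 9 = 1584$)
$R d = \frac{628}{3} \cdot 1584 = 331584$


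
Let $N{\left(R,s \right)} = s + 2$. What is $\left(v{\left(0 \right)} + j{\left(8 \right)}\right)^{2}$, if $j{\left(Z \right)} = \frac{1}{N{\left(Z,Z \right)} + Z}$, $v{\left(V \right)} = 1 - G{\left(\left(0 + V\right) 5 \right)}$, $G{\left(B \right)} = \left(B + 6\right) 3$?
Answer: $\frac{93025}{324} \approx 287.11$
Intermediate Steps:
$G{\left(B \right)} = 18 + 3 B$ ($G{\left(B \right)} = \left(6 + B\right) 3 = 18 + 3 B$)
$N{\left(R,s \right)} = 2 + s$
$v{\left(V \right)} = -17 - 15 V$ ($v{\left(V \right)} = 1 - \left(18 + 3 \left(0 + V\right) 5\right) = 1 - \left(18 + 3 V 5\right) = 1 - \left(18 + 3 \cdot 5 V\right) = 1 - \left(18 + 15 V\right) = -17 - 15 V$)
$j{\left(Z \right)} = \frac{1}{2 + 2 Z}$ ($j{\left(Z \right)} = \frac{1}{\left(2 + Z\right) + Z} = \frac{1}{2 + 2 Z}$)
$\left(v{\left(0 \right)} + j{\left(8 \right)}\right)^{2} = \left(\left(-17 - 0\right) + \frac{1}{2 \left(1 + 8\right)}\right)^{2} = \left(\left(-17 + 0\right) + \frac{1}{2 \cdot 9}\right)^{2} = \left(-17 + \frac{1}{2} \cdot \frac{1}{9}\right)^{2} = \left(-17 + \frac{1}{18}\right)^{2} = \left(- \frac{305}{18}\right)^{2} = \frac{93025}{324}$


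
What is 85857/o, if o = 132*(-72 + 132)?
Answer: 28619/2640 ≈ 10.841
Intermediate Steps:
o = 7920 (o = 132*60 = 7920)
85857/o = 85857/7920 = 85857*(1/7920) = 28619/2640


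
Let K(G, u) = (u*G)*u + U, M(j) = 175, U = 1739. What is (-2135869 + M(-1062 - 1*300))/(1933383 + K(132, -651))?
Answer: -1067847/28938427 ≈ -0.036901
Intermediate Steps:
K(G, u) = 1739 + G*u² (K(G, u) = (u*G)*u + 1739 = (G*u)*u + 1739 = G*u² + 1739 = 1739 + G*u²)
(-2135869 + M(-1062 - 1*300))/(1933383 + K(132, -651)) = (-2135869 + 175)/(1933383 + (1739 + 132*(-651)²)) = -2135694/(1933383 + (1739 + 132*423801)) = -2135694/(1933383 + (1739 + 55941732)) = -2135694/(1933383 + 55943471) = -2135694/57876854 = -2135694*1/57876854 = -1067847/28938427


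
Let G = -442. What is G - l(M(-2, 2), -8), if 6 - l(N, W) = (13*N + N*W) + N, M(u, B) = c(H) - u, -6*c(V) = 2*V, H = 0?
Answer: -436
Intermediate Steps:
c(V) = -V/3
M(u, B) = -u (M(u, B) = -⅓*0 - u = 0 - u = -u)
l(N, W) = 6 - 14*N - N*W (l(N, W) = 6 - ((13*N + N*W) + N) = 6 - (14*N + N*W) = 6 + (-14*N - N*W) = 6 - 14*N - N*W)
G - l(M(-2, 2), -8) = -442 - (6 - (-14)*(-2) - 1*(-1*(-2))*(-8)) = -442 - (6 - 14*2 - 1*2*(-8)) = -442 - (6 - 28 + 16) = -442 - 1*(-6) = -442 + 6 = -436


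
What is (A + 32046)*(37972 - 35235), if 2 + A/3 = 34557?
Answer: 371441007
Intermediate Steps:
A = 103665 (A = -6 + 3*34557 = -6 + 103671 = 103665)
(A + 32046)*(37972 - 35235) = (103665 + 32046)*(37972 - 35235) = 135711*2737 = 371441007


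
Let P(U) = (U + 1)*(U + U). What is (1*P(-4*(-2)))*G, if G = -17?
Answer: -2448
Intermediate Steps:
P(U) = 2*U*(1 + U) (P(U) = (1 + U)*(2*U) = 2*U*(1 + U))
(1*P(-4*(-2)))*G = (1*(2*(-4*(-2))*(1 - 4*(-2))))*(-17) = (1*(2*8*(1 + 8)))*(-17) = (1*(2*8*9))*(-17) = (1*144)*(-17) = 144*(-17) = -2448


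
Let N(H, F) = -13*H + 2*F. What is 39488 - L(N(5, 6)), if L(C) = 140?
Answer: 39348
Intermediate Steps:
39488 - L(N(5, 6)) = 39488 - 1*140 = 39488 - 140 = 39348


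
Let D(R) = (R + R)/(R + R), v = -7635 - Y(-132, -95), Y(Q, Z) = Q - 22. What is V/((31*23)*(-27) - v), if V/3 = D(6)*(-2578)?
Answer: 3867/5885 ≈ 0.65709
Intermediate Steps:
Y(Q, Z) = -22 + Q
v = -7481 (v = -7635 - (-22 - 132) = -7635 - 1*(-154) = -7635 + 154 = -7481)
D(R) = 1 (D(R) = (2*R)/((2*R)) = (2*R)*(1/(2*R)) = 1)
V = -7734 (V = 3*(1*(-2578)) = 3*(-2578) = -7734)
V/((31*23)*(-27) - v) = -7734/((31*23)*(-27) - 1*(-7481)) = -7734/(713*(-27) + 7481) = -7734/(-19251 + 7481) = -7734/(-11770) = -7734*(-1/11770) = 3867/5885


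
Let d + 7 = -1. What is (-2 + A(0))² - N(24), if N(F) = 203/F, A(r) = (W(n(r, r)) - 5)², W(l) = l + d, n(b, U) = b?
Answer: 669133/24 ≈ 27881.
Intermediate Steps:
d = -8 (d = -7 - 1 = -8)
W(l) = -8 + l (W(l) = l - 8 = -8 + l)
A(r) = (-13 + r)² (A(r) = ((-8 + r) - 5)² = (-13 + r)²)
(-2 + A(0))² - N(24) = (-2 + (-13 + 0)²)² - 203/24 = (-2 + (-13)²)² - 203/24 = (-2 + 169)² - 1*203/24 = 167² - 203/24 = 27889 - 203/24 = 669133/24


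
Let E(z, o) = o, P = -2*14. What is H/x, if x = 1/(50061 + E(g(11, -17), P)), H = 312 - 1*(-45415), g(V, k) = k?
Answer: 2287858991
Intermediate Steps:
H = 45727 (H = 312 + 45415 = 45727)
P = -28
x = 1/50033 (x = 1/(50061 - 28) = 1/50033 ≈ 1.9987e-5)
H/x = 45727/(1/50033) = 45727*50033 = 2287858991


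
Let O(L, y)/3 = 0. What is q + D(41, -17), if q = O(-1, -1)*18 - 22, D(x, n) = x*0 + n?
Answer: -39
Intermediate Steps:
O(L, y) = 0 (O(L, y) = 3*0 = 0)
D(x, n) = n (D(x, n) = 0 + n = n)
q = -22 (q = 0*18 - 22 = 0 - 22 = -22)
q + D(41, -17) = -22 - 17 = -39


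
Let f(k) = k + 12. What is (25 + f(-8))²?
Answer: 841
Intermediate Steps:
f(k) = 12 + k
(25 + f(-8))² = (25 + (12 - 8))² = (25 + 4)² = 29² = 841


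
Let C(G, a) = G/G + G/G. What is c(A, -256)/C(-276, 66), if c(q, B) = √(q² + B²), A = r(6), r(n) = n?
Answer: 13*√97 ≈ 128.04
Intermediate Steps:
A = 6
C(G, a) = 2 (C(G, a) = 1 + 1 = 2)
c(q, B) = √(B² + q²)
c(A, -256)/C(-276, 66) = √((-256)² + 6²)/2 = √(65536 + 36)*(½) = √65572*(½) = (26*√97)*(½) = 13*√97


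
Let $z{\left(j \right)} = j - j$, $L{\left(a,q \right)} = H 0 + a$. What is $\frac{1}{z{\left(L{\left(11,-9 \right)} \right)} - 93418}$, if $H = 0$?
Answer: $- \frac{1}{93418} \approx -1.0705 \cdot 10^{-5}$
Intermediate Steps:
$L{\left(a,q \right)} = a$ ($L{\left(a,q \right)} = 0 \cdot 0 + a = 0 + a = a$)
$z{\left(j \right)} = 0$
$\frac{1}{z{\left(L{\left(11,-9 \right)} \right)} - 93418} = \frac{1}{0 - 93418} = \frac{1}{-93418} = - \frac{1}{93418}$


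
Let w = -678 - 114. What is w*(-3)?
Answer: 2376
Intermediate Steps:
w = -792
w*(-3) = -792*(-3) = 2376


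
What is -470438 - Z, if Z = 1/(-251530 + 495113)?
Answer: -114590699355/243583 ≈ -4.7044e+5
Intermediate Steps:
Z = 1/243583 ≈ 4.1054e-6
-470438 - Z = -470438 - 1*1/243583 = -470438 - 1/243583 = -114590699355/243583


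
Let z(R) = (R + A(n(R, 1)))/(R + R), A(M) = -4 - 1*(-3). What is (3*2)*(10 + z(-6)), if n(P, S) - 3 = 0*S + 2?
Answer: 127/2 ≈ 63.500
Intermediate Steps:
n(P, S) = 5 (n(P, S) = 3 + (0*S + 2) = 3 + (0 + 2) = 3 + 2 = 5)
A(M) = -1 (A(M) = -4 + 3 = -1)
z(R) = (-1 + R)/(2*R) (z(R) = (R - 1)/(R + R) = (-1 + R)/((2*R)) = (-1 + R)*(1/(2*R)) = (-1 + R)/(2*R))
(3*2)*(10 + z(-6)) = (3*2)*(10 + (1/2)*(-1 - 6)/(-6)) = 6*(10 + (1/2)*(-1/6)*(-7)) = 6*(10 + 7/12) = 6*(127/12) = 127/2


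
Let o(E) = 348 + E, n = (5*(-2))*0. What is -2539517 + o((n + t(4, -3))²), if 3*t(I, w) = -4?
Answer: -22852505/9 ≈ -2.5392e+6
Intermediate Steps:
t(I, w) = -4/3 (t(I, w) = (⅓)*(-4) = -4/3)
n = 0 (n = -10*0 = 0)
-2539517 + o((n + t(4, -3))²) = -2539517 + (348 + (0 - 4/3)²) = -2539517 + (348 + (-4/3)²) = -2539517 + (348 + 16/9) = -2539517 + 3148/9 = -22852505/9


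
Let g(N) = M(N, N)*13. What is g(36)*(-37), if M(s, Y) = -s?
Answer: 17316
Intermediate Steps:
g(N) = -13*N (g(N) = -N*13 = -13*N)
g(36)*(-37) = -13*36*(-37) = -468*(-37) = 17316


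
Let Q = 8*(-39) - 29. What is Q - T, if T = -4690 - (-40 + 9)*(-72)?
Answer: 6581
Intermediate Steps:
T = -6922 (T = -4690 - (-31)*(-72) = -4690 - 1*2232 = -4690 - 2232 = -6922)
Q = -341 (Q = -312 - 29 = -341)
Q - T = -341 - 1*(-6922) = -341 + 6922 = 6581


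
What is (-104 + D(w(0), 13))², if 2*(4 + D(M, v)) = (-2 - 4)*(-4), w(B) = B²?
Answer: 9216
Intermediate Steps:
D(M, v) = 8 (D(M, v) = -4 + ((-2 - 4)*(-4))/2 = -4 + (-6*(-4))/2 = -4 + (½)*24 = -4 + 12 = 8)
(-104 + D(w(0), 13))² = (-104 + 8)² = (-96)² = 9216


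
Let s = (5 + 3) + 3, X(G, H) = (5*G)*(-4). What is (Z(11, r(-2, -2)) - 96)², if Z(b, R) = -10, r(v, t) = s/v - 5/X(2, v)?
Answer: 11236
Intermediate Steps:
X(G, H) = -20*G
s = 11 (s = 8 + 3 = 11)
r(v, t) = ⅛ + 11/v (r(v, t) = 11/v - 5/((-20*2)) = 11/v - 5/(-40) = 11/v - 5*(-1/40) = 11/v + ⅛ = ⅛ + 11/v)
(Z(11, r(-2, -2)) - 96)² = (-10 - 96)² = (-106)² = 11236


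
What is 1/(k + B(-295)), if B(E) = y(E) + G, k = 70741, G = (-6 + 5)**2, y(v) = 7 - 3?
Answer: 1/70746 ≈ 1.4135e-5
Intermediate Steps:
y(v) = 4
G = 1 (G = (-1)**2 = 1)
B(E) = 5 (B(E) = 4 + 1 = 5)
1/(k + B(-295)) = 1/(70741 + 5) = 1/70746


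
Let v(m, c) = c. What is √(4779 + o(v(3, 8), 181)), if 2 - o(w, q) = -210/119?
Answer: √1382219/17 ≈ 69.157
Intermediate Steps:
o(w, q) = 64/17 (o(w, q) = 2 - (-210)/119 = 2 - 1*(-30/17) = 2 + 30/17 = 64/17)
√(4779 + o(v(3, 8), 181)) = √(4779 + 64/17) = √(81307/17) = √1382219/17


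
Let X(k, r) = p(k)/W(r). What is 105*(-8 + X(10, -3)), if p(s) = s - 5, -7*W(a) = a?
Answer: 385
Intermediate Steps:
W(a) = -a/7
p(s) = -5 + s
X(k, r) = -7*(-5 + k)/r (X(k, r) = (-5 + k)/((-r/7)) = (-5 + k)*(-7/r) = -7*(-5 + k)/r)
105*(-8 + X(10, -3)) = 105*(-8 + 7*(5 - 1*10)/(-3)) = 105*(-8 + 7*(-1/3)*(5 - 10)) = 105*(-8 + 7*(-1/3)*(-5)) = 105*(-8 + 35/3) = 105*(11/3) = 385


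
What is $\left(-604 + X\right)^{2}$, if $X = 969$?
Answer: $133225$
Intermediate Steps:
$\left(-604 + X\right)^{2} = \left(-604 + 969\right)^{2} = 365^{2} = 133225$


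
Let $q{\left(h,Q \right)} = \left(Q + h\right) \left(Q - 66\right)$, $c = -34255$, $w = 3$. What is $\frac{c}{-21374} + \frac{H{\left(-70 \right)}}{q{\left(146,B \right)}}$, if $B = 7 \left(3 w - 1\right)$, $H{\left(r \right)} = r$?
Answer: $\frac{1767282}{1079387} \approx 1.6373$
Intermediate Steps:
$B = 56$ ($B = 7 \left(3 \cdot 3 - 1\right) = 7 \left(9 - 1\right) = 7 \cdot 8 = 56$)
$q{\left(h,Q \right)} = \left(-66 + Q\right) \left(Q + h\right)$ ($q{\left(h,Q \right)} = \left(Q + h\right) \left(-66 + Q\right) = \left(-66 + Q\right) \left(Q + h\right)$)
$\frac{c}{-21374} + \frac{H{\left(-70 \right)}}{q{\left(146,B \right)}} = - \frac{34255}{-21374} - \frac{70}{56^{2} - 3696 - 9636 + 56 \cdot 146} = \left(-34255\right) \left(- \frac{1}{21374}\right) - \frac{70}{3136 - 3696 - 9636 + 8176} = \frac{34255}{21374} - \frac{70}{-2020} = \frac{34255}{21374} - - \frac{7}{202} = \frac{34255}{21374} + \frac{7}{202} = \frac{1767282}{1079387}$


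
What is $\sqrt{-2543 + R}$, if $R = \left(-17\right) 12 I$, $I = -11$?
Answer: $i \sqrt{299} \approx 17.292 i$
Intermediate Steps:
$R = 2244$ ($R = \left(-17\right) 12 \left(-11\right) = \left(-204\right) \left(-11\right) = 2244$)
$\sqrt{-2543 + R} = \sqrt{-2543 + 2244} = \sqrt{-299} = i \sqrt{299}$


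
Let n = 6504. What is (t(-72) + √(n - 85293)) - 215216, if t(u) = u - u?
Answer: -215216 + I*√78789 ≈ -2.1522e+5 + 280.69*I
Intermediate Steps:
t(u) = 0
(t(-72) + √(n - 85293)) - 215216 = (0 + √(6504 - 85293)) - 215216 = (0 + √(-78789)) - 215216 = (0 + I*√78789) - 215216 = I*√78789 - 215216 = -215216 + I*√78789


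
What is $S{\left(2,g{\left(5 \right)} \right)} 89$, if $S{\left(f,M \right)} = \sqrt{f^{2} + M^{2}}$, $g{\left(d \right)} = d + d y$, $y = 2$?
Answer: $89 \sqrt{229} \approx 1346.8$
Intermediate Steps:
$g{\left(d \right)} = 3 d$ ($g{\left(d \right)} = d + d 2 = d + 2 d = 3 d$)
$S{\left(f,M \right)} = \sqrt{M^{2} + f^{2}}$
$S{\left(2,g{\left(5 \right)} \right)} 89 = \sqrt{\left(3 \cdot 5\right)^{2} + 2^{2}} \cdot 89 = \sqrt{15^{2} + 4} \cdot 89 = \sqrt{225 + 4} \cdot 89 = \sqrt{229} \cdot 89 = 89 \sqrt{229}$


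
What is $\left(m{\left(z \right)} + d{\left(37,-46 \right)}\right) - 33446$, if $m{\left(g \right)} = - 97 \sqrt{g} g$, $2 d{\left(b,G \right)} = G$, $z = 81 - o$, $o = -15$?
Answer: $-33469 - 37248 \sqrt{6} \approx -1.2471 \cdot 10^{5}$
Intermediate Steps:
$z = 96$ ($z = 81 - -15 = 81 + 15 = 96$)
$d{\left(b,G \right)} = \frac{G}{2}$
$m{\left(g \right)} = - 97 g^{\frac{3}{2}}$
$\left(m{\left(z \right)} + d{\left(37,-46 \right)}\right) - 33446 = \left(- 97 \cdot 96^{\frac{3}{2}} + \frac{1}{2} \left(-46\right)\right) - 33446 = \left(- 97 \cdot 384 \sqrt{6} - 23\right) - 33446 = \left(- 37248 \sqrt{6} - 23\right) - 33446 = \left(-23 - 37248 \sqrt{6}\right) - 33446 = -33469 - 37248 \sqrt{6}$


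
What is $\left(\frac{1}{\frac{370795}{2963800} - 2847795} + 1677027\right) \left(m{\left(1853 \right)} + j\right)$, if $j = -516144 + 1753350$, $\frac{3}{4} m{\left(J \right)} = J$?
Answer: $\frac{10528277657893984141353410}{5064176670123} \approx 2.079 \cdot 10^{12}$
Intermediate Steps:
$m{\left(J \right)} = \frac{4 J}{3}$
$j = 1237206$
$\left(\frac{1}{\frac{370795}{2963800} - 2847795} + 1677027\right) \left(m{\left(1853 \right)} + j\right) = \left(\frac{1}{\frac{370795}{2963800} - 2847795} + 1677027\right) \left(\frac{4}{3} \cdot 1853 + 1237206\right) = \left(\frac{1}{370795 \cdot \frac{1}{2963800} - 2847795} + 1677027\right) \left(\frac{7412}{3} + 1237206\right) = \left(\frac{1}{\frac{74159}{592760} - 2847795} + 1677027\right) \frac{3719030}{3} = \left(\frac{1}{- \frac{1688058890041}{592760}} + 1677027\right) \frac{3719030}{3} = \left(- \frac{592760}{1688058890041} + 1677027\right) \frac{3719030}{3} = \frac{2830920336188195347}{1688058890041} \cdot \frac{3719030}{3} = \frac{10528277657893984141353410}{5064176670123}$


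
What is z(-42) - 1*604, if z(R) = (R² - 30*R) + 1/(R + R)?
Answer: 203279/84 ≈ 2420.0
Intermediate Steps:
z(R) = R² + 1/(2*R) - 30*R (z(R) = (R² - 30*R) + 1/(2*R) = R² + 1/(2*R) - 30*R)
z(-42) - 1*604 = ((-42)² + (½)/(-42) - 30*(-42)) - 1*604 = (1764 + (½)*(-1/42) + 1260) - 604 = (1764 - 1/84 + 1260) - 604 = 254015/84 - 604 = 203279/84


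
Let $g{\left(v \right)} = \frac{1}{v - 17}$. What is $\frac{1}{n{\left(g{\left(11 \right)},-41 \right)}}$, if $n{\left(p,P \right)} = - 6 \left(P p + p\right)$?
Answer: $- \frac{1}{40} \approx -0.025$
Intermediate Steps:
$g{\left(v \right)} = \frac{1}{-17 + v}$
$n{\left(p,P \right)} = - 6 p - 6 P p$ ($n{\left(p,P \right)} = - 6 \left(p + P p\right) = - 6 p - 6 P p$)
$\frac{1}{n{\left(g{\left(11 \right)},-41 \right)}} = \frac{1}{\left(-6\right) \frac{1}{-17 + 11} \left(1 - 41\right)} = \frac{1}{\left(-6\right) \frac{1}{-6} \left(-40\right)} = \frac{1}{\left(-6\right) \left(- \frac{1}{6}\right) \left(-40\right)} = \frac{1}{-40} = - \frac{1}{40}$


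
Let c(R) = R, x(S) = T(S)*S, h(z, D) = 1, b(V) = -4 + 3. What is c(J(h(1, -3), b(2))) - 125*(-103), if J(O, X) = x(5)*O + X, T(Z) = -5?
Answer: 12849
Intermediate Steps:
b(V) = -1
x(S) = -5*S
J(O, X) = X - 25*O (J(O, X) = (-5*5)*O + X = -25*O + X = X - 25*O)
c(J(h(1, -3), b(2))) - 125*(-103) = (-1 - 25*1) - 125*(-103) = (-1 - 25) + 12875 = -26 + 12875 = 12849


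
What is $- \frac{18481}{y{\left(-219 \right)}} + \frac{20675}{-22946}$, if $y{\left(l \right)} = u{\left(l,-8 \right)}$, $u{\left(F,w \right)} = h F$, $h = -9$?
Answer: $- \frac{464815451}{45226566} \approx -10.277$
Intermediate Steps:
$u{\left(F,w \right)} = - 9 F$
$y{\left(l \right)} = - 9 l$
$- \frac{18481}{y{\left(-219 \right)}} + \frac{20675}{-22946} = - \frac{18481}{\left(-9\right) \left(-219\right)} + \frac{20675}{-22946} = - \frac{18481}{1971} + 20675 \left(- \frac{1}{22946}\right) = \left(-18481\right) \frac{1}{1971} - \frac{20675}{22946} = - \frac{18481}{1971} - \frac{20675}{22946} = - \frac{464815451}{45226566}$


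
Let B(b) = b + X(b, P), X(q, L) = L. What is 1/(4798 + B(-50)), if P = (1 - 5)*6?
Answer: 1/4724 ≈ 0.00021168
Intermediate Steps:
P = -24 (P = -4*6 = -24)
B(b) = -24 + b (B(b) = b - 24 = -24 + b)
1/(4798 + B(-50)) = 1/(4798 + (-24 - 50)) = 1/(4798 - 74) = 1/4724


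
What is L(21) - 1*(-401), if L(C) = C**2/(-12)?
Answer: 1457/4 ≈ 364.25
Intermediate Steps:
L(C) = -C**2/12 (L(C) = C**2*(-1/12) = -C**2/12)
L(21) - 1*(-401) = -1/12*21**2 - 1*(-401) = -1/12*441 + 401 = -147/4 + 401 = 1457/4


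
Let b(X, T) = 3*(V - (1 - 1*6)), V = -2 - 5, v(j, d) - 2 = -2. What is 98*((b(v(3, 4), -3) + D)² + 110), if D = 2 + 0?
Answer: 12348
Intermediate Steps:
v(j, d) = 0 (v(j, d) = 2 - 2 = 0)
V = -7
D = 2
b(X, T) = -6 (b(X, T) = 3*(-7 - (1 - 1*6)) = 3*(-7 - (1 - 6)) = 3*(-7 - 1*(-5)) = 3*(-7 + 5) = 3*(-2) = -6)
98*((b(v(3, 4), -3) + D)² + 110) = 98*((-6 + 2)² + 110) = 98*((-4)² + 110) = 98*(16 + 110) = 98*126 = 12348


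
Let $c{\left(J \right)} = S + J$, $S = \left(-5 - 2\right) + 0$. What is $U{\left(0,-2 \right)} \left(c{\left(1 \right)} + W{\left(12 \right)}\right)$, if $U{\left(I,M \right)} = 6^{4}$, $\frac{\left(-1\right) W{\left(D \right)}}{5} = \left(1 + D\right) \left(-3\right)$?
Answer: $244944$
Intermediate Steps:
$S = -7$ ($S = -7 + 0 = -7$)
$W{\left(D \right)} = 15 + 15 D$ ($W{\left(D \right)} = - 5 \left(1 + D\right) \left(-3\right) = - 5 \left(-3 - 3 D\right) = 15 + 15 D$)
$U{\left(I,M \right)} = 1296$
$c{\left(J \right)} = -7 + J$
$U{\left(0,-2 \right)} \left(c{\left(1 \right)} + W{\left(12 \right)}\right) = 1296 \left(\left(-7 + 1\right) + \left(15 + 15 \cdot 12\right)\right) = 1296 \left(-6 + \left(15 + 180\right)\right) = 1296 \left(-6 + 195\right) = 1296 \cdot 189 = 244944$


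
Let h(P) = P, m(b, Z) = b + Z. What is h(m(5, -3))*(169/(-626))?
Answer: -169/313 ≈ -0.53994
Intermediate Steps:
m(b, Z) = Z + b
h(m(5, -3))*(169/(-626)) = (-3 + 5)*(169/(-626)) = 2*(169*(-1/626)) = 2*(-169/626) = -169/313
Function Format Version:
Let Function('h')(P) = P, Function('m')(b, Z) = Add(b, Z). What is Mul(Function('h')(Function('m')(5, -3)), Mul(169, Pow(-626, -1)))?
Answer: Rational(-169, 313) ≈ -0.53994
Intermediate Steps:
Function('m')(b, Z) = Add(Z, b)
Mul(Function('h')(Function('m')(5, -3)), Mul(169, Pow(-626, -1))) = Mul(Add(-3, 5), Mul(169, Pow(-626, -1))) = Mul(2, Mul(169, Rational(-1, 626))) = Mul(2, Rational(-169, 626)) = Rational(-169, 313)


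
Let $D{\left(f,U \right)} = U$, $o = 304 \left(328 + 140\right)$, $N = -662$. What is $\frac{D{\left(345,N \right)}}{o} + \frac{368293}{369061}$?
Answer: $\frac{26076731657}{26253523296} \approx 0.99327$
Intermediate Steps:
$o = 142272$ ($o = 304 \cdot 468 = 142272$)
$\frac{D{\left(345,N \right)}}{o} + \frac{368293}{369061} = - \frac{662}{142272} + \frac{368293}{369061} = \left(-662\right) \frac{1}{142272} + 368293 \cdot \frac{1}{369061} = - \frac{331}{71136} + \frac{368293}{369061} = \frac{26076731657}{26253523296}$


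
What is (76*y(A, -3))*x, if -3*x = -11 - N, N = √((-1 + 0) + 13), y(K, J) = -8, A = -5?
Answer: -6688/3 - 1216*√3/3 ≈ -2931.4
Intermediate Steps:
N = 2*√3 (N = √(-1 + 13) = √12 = 2*√3 ≈ 3.4641)
x = 11/3 + 2*√3/3 (x = -(-11 - 2*√3)/3 = 11/3 + 2*√3/3 ≈ 4.8214)
(76*y(A, -3))*x = (76*(-8))*(11/3 + 2*√3/3) = -608*(11/3 + 2*√3/3) = -6688/3 - 1216*√3/3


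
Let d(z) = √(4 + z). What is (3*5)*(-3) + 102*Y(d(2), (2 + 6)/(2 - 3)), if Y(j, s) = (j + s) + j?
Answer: -861 + 204*√6 ≈ -361.30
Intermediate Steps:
Y(j, s) = s + 2*j
(3*5)*(-3) + 102*Y(d(2), (2 + 6)/(2 - 3)) = (3*5)*(-3) + 102*((2 + 6)/(2 - 3) + 2*√(4 + 2)) = 15*(-3) + 102*(8/(-1) + 2*√6) = -45 + 102*(8*(-1) + 2*√6) = -45 + 102*(-8 + 2*√6) = -45 + (-816 + 204*√6) = -861 + 204*√6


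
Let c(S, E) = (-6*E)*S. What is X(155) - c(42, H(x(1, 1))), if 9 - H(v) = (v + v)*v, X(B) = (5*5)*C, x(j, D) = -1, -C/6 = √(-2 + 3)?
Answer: 1614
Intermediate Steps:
C = -6 (C = -6*√(-2 + 3) = -6*√1 = -6*1 = -6)
X(B) = -150 (X(B) = (5*5)*(-6) = 25*(-6) = -150)
H(v) = 9 - 2*v² (H(v) = 9 - (v + v)*v = 9 - 2*v*v = 9 - 2*v²)
c(S, E) = -6*E*S
X(155) - c(42, H(x(1, 1))) = -150 - (-6)*(9 - 2*(-1)²)*42 = -150 - (-6)*(9 - 2*1)*42 = -150 - (-6)*(9 - 2)*42 = -150 - (-6)*7*42 = -150 - 1*(-1764) = -150 + 1764 = 1614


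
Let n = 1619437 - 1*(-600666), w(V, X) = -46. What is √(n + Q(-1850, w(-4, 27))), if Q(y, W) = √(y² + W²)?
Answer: √(2220103 + 26*√5066) ≈ 1490.6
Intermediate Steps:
Q(y, W) = √(W² + y²)
n = 2220103 (n = 1619437 + 600666 = 2220103)
√(n + Q(-1850, w(-4, 27))) = √(2220103 + √((-46)² + (-1850)²)) = √(2220103 + √(2116 + 3422500)) = √(2220103 + √3424616) = √(2220103 + 26*√5066)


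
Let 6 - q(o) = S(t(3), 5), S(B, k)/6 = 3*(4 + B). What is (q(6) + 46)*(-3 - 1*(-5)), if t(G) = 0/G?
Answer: -40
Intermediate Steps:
t(G) = 0
S(B, k) = 72 + 18*B (S(B, k) = 6*(3*(4 + B)) = 6*(12 + 3*B) = 72 + 18*B)
q(o) = -66 (q(o) = 6 - (72 + 18*0) = 6 - (72 + 0) = 6 - 1*72 = 6 - 72 = -66)
(q(6) + 46)*(-3 - 1*(-5)) = (-66 + 46)*(-3 - 1*(-5)) = -20*(-3 + 5) = -20*2 = -40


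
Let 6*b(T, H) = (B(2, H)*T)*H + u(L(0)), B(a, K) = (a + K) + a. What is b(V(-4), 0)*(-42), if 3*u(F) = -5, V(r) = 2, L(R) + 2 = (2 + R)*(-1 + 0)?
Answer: 35/3 ≈ 11.667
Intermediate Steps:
L(R) = -4 - R (L(R) = -2 + (2 + R)*(-1 + 0) = -2 + (2 + R)*(-1) = -2 + (-2 - R) = -4 - R)
B(a, K) = K + 2*a (B(a, K) = (K + a) + a = K + 2*a)
u(F) = -5/3 (u(F) = (1/3)*(-5) = -5/3)
b(T, H) = -5/18 + H*T*(4 + H)/6 (b(T, H) = (((H + 2*2)*T)*H - 5/3)/6 = (((H + 4)*T)*H - 5/3)/6 = (((4 + H)*T)*H - 5/3)/6 = ((T*(4 + H))*H - 5/3)/6 = (H*T*(4 + H) - 5/3)/6 = (-5/3 + H*T*(4 + H))/6 = -5/18 + H*T*(4 + H)/6)
b(V(-4), 0)*(-42) = (-5/18 + (1/6)*0*2*(4 + 0))*(-42) = (-5/18 + (1/6)*0*2*4)*(-42) = (-5/18 + 0)*(-42) = -5/18*(-42) = 35/3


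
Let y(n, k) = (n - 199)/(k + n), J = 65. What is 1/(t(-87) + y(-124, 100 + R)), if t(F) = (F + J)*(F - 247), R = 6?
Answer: 18/132587 ≈ 0.00013576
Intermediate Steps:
y(n, k) = (-199 + n)/(k + n)
t(F) = (-247 + F)*(65 + F) (t(F) = (F + 65)*(F - 247) = (65 + F)*(-247 + F) = (-247 + F)*(65 + F))
1/(t(-87) + y(-124, 100 + R)) = 1/((-16055 + (-87)² - 182*(-87)) + (-199 - 124)/((100 + 6) - 124)) = 1/((-16055 + 7569 + 15834) - 323/(106 - 124)) = 1/(7348 - 323/(-18)) = 1/(7348 - 1/18*(-323)) = 1/(7348 + 323/18) = 1/(132587/18) = 18/132587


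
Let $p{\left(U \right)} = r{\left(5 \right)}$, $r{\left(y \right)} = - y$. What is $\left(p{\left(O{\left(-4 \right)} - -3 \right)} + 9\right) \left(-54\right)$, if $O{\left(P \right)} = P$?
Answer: $-216$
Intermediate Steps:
$p{\left(U \right)} = -5$ ($p{\left(U \right)} = \left(-1\right) 5 = -5$)
$\left(p{\left(O{\left(-4 \right)} - -3 \right)} + 9\right) \left(-54\right) = \left(-5 + 9\right) \left(-54\right) = 4 \left(-54\right) = -216$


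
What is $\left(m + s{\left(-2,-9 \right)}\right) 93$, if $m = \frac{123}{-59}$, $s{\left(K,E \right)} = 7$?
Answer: $\frac{26970}{59} \approx 457.12$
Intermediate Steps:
$m = - \frac{123}{59}$ ($m = 123 \left(- \frac{1}{59}\right) = - \frac{123}{59} \approx -2.0847$)
$\left(m + s{\left(-2,-9 \right)}\right) 93 = \left(- \frac{123}{59} + 7\right) 93 = \frac{290}{59} \cdot 93 = \frac{26970}{59}$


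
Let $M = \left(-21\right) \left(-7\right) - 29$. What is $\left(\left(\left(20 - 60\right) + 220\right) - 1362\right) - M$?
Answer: $-1300$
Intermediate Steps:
$M = 118$ ($M = 147 - 29 = 118$)
$\left(\left(\left(20 - 60\right) + 220\right) - 1362\right) - M = \left(\left(\left(20 - 60\right) + 220\right) - 1362\right) - 118 = \left(\left(-40 + 220\right) - 1362\right) - 118 = \left(180 - 1362\right) - 118 = -1182 - 118 = -1300$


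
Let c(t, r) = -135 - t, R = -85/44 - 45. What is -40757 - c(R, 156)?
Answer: -1789433/44 ≈ -40669.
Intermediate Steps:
R = -2065/44 (R = -85*1/44 - 45 = -85/44 - 45 = -2065/44 ≈ -46.932)
-40757 - c(R, 156) = -40757 - (-135 - 1*(-2065/44)) = -40757 - (-135 + 2065/44) = -40757 - 1*(-3875/44) = -40757 + 3875/44 = -1789433/44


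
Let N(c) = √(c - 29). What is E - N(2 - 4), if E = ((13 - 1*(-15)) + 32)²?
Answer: 3600 - I*√31 ≈ 3600.0 - 5.5678*I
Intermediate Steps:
E = 3600 (E = ((13 + 15) + 32)² = (28 + 32)² = 60² = 3600)
N(c) = √(-29 + c)
E - N(2 - 4) = 3600 - √(-29 + (2 - 4)) = 3600 - √(-29 - 2) = 3600 - √(-31) = 3600 - I*√31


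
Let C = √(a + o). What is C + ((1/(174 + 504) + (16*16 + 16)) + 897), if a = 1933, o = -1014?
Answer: 792583/678 + √919 ≈ 1199.3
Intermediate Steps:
C = √919 (C = √(1933 - 1014) = √919 ≈ 30.315)
C + ((1/(174 + 504) + (16*16 + 16)) + 897) = √919 + ((1/(174 + 504) + (16*16 + 16)) + 897) = √919 + ((1/678 + (256 + 16)) + 897) = √919 + ((1/678 + 272) + 897) = √919 + (184417/678 + 897) = √919 + 792583/678 = 792583/678 + √919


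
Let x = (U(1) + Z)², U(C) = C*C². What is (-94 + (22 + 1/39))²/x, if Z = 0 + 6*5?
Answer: 7879249/1461681 ≈ 5.3905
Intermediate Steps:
Z = 30 (Z = 0 + 30 = 30)
U(C) = C³
x = 961 (x = (1³ + 30)² = (1 + 30)² = 31² = 961)
(-94 + (22 + 1/39))²/x = (-94 + (22 + 1/39))²/961 = (-94 + (22 + 1/39))²*(1/961) = (-94 + 859/39)²*(1/961) = (-2807/39)²*(1/961) = (7879249/1521)*(1/961) = 7879249/1461681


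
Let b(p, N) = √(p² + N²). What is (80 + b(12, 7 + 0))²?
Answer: (80 + √193)² ≈ 8815.8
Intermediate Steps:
b(p, N) = √(N² + p²)
(80 + b(12, 7 + 0))² = (80 + √((7 + 0)² + 12²))² = (80 + √(7² + 144))² = (80 + √(49 + 144))² = (80 + √193)²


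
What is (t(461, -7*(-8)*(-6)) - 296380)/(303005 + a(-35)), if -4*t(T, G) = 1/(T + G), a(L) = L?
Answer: -49396667/50495000 ≈ -0.97825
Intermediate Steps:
t(T, G) = -1/(4*(G + T)) (t(T, G) = -1/(4*(T + G)) = -1/(4*(G + T)))
(t(461, -7*(-8)*(-6)) - 296380)/(303005 + a(-35)) = (-1/(4*(-7*(-8)*(-6)) + 4*461) - 296380)/(303005 - 35) = (-1/(4*(56*(-6)) + 1844) - 296380)/302970 = (-1/(4*(-336) + 1844) - 296380)*(1/302970) = (-1/(-1344 + 1844) - 296380)*(1/302970) = (-1/500 - 296380)*(1/302970) = -148190001/500*1/302970 = -49396667/50495000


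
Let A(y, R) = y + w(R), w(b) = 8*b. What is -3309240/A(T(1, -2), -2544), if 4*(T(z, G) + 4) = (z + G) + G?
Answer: 13236960/81427 ≈ 162.56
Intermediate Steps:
T(z, G) = -4 + G/2 + z/4 (T(z, G) = -4 + ((z + G) + G)/4 = -4 + ((G + z) + G)/4 = -4 + (z + 2*G)/4 = -4 + (G/2 + z/4) = -4 + G/2 + z/4)
A(y, R) = y + 8*R
-3309240/A(T(1, -2), -2544) = -3309240/((-4 + (½)*(-2) + (¼)*1) + 8*(-2544)) = -3309240/((-4 - 1 + ¼) - 20352) = -3309240/(-19/4 - 20352) = -3309240/(-81427/4) = -3309240*(-4/81427) = 13236960/81427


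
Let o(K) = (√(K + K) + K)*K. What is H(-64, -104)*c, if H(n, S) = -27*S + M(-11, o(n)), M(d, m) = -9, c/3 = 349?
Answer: 2930553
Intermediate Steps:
c = 1047 (c = 3*349 = 1047)
o(K) = K*(K + √2*√K) (o(K) = (√(2*K) + K)*K = (√2*√K + K)*K = (K + √2*√K)*K = K*(K + √2*√K))
H(n, S) = -9 - 27*S (H(n, S) = -27*S - 9 = -9 - 27*S)
H(-64, -104)*c = (-9 - 27*(-104))*1047 = (-9 + 2808)*1047 = 2799*1047 = 2930553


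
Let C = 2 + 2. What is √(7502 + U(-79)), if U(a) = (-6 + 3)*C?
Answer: √7490 ≈ 86.545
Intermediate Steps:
C = 4
U(a) = -12 (U(a) = (-6 + 3)*4 = -3*4 = -12)
√(7502 + U(-79)) = √(7502 - 12) = √7490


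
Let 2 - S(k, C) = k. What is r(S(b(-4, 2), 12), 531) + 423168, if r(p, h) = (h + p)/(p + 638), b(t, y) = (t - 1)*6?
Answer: 283523123/670 ≈ 4.2317e+5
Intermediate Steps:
b(t, y) = -6 + 6*t (b(t, y) = (-1 + t)*6 = -6 + 6*t)
S(k, C) = 2 - k
r(p, h) = (h + p)/(638 + p)
r(S(b(-4, 2), 12), 531) + 423168 = (531 + (2 - (-6 + 6*(-4))))/(638 + (2 - (-6 + 6*(-4)))) + 423168 = (531 + (2 - (-6 - 24)))/(638 + (2 - (-6 - 24))) + 423168 = (531 + (2 - 1*(-30)))/(638 + (2 - 1*(-30))) + 423168 = (531 + (2 + 30))/(638 + (2 + 30)) + 423168 = (531 + 32)/(638 + 32) + 423168 = 563/670 + 423168 = 283523123/670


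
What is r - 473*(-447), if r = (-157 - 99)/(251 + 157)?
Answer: 10782949/51 ≈ 2.1143e+5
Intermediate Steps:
r = -32/51 (r = -256/408 = -256*1/408 = -32/51 ≈ -0.62745)
r - 473*(-447) = -32/51 - 473*(-447) = -32/51 + 211431 = 10782949/51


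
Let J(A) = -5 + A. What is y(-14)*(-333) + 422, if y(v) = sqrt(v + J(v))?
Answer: 422 - 333*I*sqrt(33) ≈ 422.0 - 1912.9*I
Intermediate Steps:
y(v) = sqrt(-5 + 2*v) (y(v) = sqrt(v + (-5 + v)) = sqrt(-5 + 2*v))
y(-14)*(-333) + 422 = sqrt(-5 + 2*(-14))*(-333) + 422 = sqrt(-5 - 28)*(-333) + 422 = sqrt(-33)*(-333) + 422 = (I*sqrt(33))*(-333) + 422 = -333*I*sqrt(33) + 422 = 422 - 333*I*sqrt(33)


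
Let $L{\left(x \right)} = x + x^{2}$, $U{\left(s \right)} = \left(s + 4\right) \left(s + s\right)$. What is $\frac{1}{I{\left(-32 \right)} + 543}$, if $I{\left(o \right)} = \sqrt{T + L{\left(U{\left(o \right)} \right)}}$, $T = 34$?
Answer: $- \frac{181}{972747} + \frac{\sqrt{357010}}{972747} \approx 0.00042817$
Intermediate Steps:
$U{\left(s \right)} = 2 s \left(4 + s\right)$ ($U{\left(s \right)} = \left(4 + s\right) 2 s = 2 s \left(4 + s\right)$)
$I{\left(o \right)} = \sqrt{34 + 2 o \left(1 + 2 o \left(4 + o\right)\right) \left(4 + o\right)}$ ($I{\left(o \right)} = \sqrt{34 + 2 o \left(4 + o\right) \left(1 + 2 o \left(4 + o\right)\right)} = \sqrt{34 + 2 o \left(1 + 2 o \left(4 + o\right)\right) \left(4 + o\right)}$)
$\frac{1}{I{\left(-32 \right)} + 543} = \frac{1}{\sqrt{2} \sqrt{17 - 32 \left(1 + 2 \left(-32\right) \left(4 - 32\right)\right) \left(4 - 32\right)} + 543} = \frac{1}{\sqrt{2} \sqrt{17 - 32 \left(1 + 2 \left(-32\right) \left(-28\right)\right) \left(-28\right)} + 543} = \frac{1}{\sqrt{2} \sqrt{17 - 32 \left(1 + 1792\right) \left(-28\right)} + 543} = \frac{1}{\sqrt{2} \sqrt{17 - 57376 \left(-28\right)} + 543} = \frac{1}{\sqrt{2} \sqrt{17 + 1606528} + 543} = \frac{1}{\sqrt{2} \sqrt{1606545} + 543} = \frac{1}{\sqrt{2} \cdot 3 \sqrt{178505} + 543} = \frac{1}{3 \sqrt{357010} + 543} = \frac{1}{543 + 3 \sqrt{357010}}$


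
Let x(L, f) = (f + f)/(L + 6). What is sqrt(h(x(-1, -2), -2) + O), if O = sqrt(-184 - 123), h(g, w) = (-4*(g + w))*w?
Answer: sqrt(-560 + 25*I*sqrt(307))/5 ≈ 1.7376 + 5.0418*I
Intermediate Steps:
x(L, f) = 2*f/(6 + L) (x(L, f) = (2*f)/(6 + L) = 2*f/(6 + L))
h(g, w) = w*(-4*g - 4*w) (h(g, w) = (-4*g - 4*w)*w = w*(-4*g - 4*w))
O = I*sqrt(307) (O = sqrt(-307) = I*sqrt(307) ≈ 17.521*I)
sqrt(h(x(-1, -2), -2) + O) = sqrt(-4*(-2)*(2*(-2)/(6 - 1) - 2) + I*sqrt(307)) = sqrt(-4*(-2)*(2*(-2)/5 - 2) + I*sqrt(307)) = sqrt(-4*(-2)*(2*(-2)*(1/5) - 2) + I*sqrt(307)) = sqrt(-4*(-2)*(-4/5 - 2) + I*sqrt(307)) = sqrt(-4*(-2)*(-14/5) + I*sqrt(307)) = sqrt(-112/5 + I*sqrt(307))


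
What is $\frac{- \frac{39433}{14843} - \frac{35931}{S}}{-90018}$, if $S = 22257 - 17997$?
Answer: $\frac{77923157}{632438262360} \approx 0.00012321$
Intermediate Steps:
$S = 4260$
$\frac{- \frac{39433}{14843} - \frac{35931}{S}}{-90018} = \frac{- \frac{39433}{14843} - \frac{35931}{4260}}{-90018} = \left(\left(-39433\right) \frac{1}{14843} - \frac{11977}{1420}\right) \left(- \frac{1}{90018}\right) = \left(- \frac{39433}{14843} - \frac{11977}{1420}\right) \left(- \frac{1}{90018}\right) = \left(- \frac{233769471}{21077060}\right) \left(- \frac{1}{90018}\right) = \frac{77923157}{632438262360}$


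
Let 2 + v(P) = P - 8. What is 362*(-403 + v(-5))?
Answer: -151316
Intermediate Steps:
v(P) = -10 + P (v(P) = -2 + (P - 8) = -2 + (-8 + P) = -10 + P)
362*(-403 + v(-5)) = 362*(-403 + (-10 - 5)) = 362*(-403 - 15) = 362*(-418) = -151316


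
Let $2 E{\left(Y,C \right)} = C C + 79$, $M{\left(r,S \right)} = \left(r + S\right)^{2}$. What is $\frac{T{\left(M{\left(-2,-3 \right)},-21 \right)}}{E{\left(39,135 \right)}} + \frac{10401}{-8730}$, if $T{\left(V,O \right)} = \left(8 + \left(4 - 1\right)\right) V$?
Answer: $- \frac{1405897}{1210560} \approx -1.1614$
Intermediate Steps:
$M{\left(r,S \right)} = \left(S + r\right)^{2}$
$T{\left(V,O \right)} = 11 V$ ($T{\left(V,O \right)} = \left(8 + 3\right) V = 11 V$)
$E{\left(Y,C \right)} = \frac{79}{2} + \frac{C^{2}}{2}$ ($E{\left(Y,C \right)} = \frac{C C + 79}{2} = \frac{C^{2} + 79}{2} = \frac{79 + C^{2}}{2} = \frac{79}{2} + \frac{C^{2}}{2}$)
$\frac{T{\left(M{\left(-2,-3 \right)},-21 \right)}}{E{\left(39,135 \right)}} + \frac{10401}{-8730} = \frac{11 \left(-3 - 2\right)^{2}}{\frac{79}{2} + \frac{135^{2}}{2}} + \frac{10401}{-8730} = \frac{11 \left(-5\right)^{2}}{\frac{79}{2} + \frac{1}{2} \cdot 18225} + 10401 \left(- \frac{1}{8730}\right) = \frac{11 \cdot 25}{\frac{79}{2} + \frac{18225}{2}} - \frac{3467}{2910} = \frac{275}{9152} - \frac{3467}{2910} = 275 \cdot \frac{1}{9152} - \frac{3467}{2910} = \frac{25}{832} - \frac{3467}{2910} = - \frac{1405897}{1210560}$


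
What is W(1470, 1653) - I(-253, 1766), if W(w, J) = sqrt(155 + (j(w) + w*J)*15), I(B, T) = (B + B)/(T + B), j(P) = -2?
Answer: 506/1513 + 5*sqrt(1457951) ≈ 6037.6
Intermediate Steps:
I(B, T) = 2*B/(B + T) (I(B, T) = (2*B)/(B + T) = 2*B/(B + T))
W(w, J) = sqrt(125 + 15*J*w) (W(w, J) = sqrt(155 + (-2 + w*J)*15) = sqrt(155 + (-2 + J*w)*15) = sqrt(155 + (-30 + 15*J*w)) = sqrt(125 + 15*J*w))
W(1470, 1653) - I(-253, 1766) = sqrt(125 + 15*1653*1470) - 2*(-253)/(-253 + 1766) = sqrt(125 + 36448650) - 2*(-253)/1513 = sqrt(36448775) - 2*(-253)/1513 = 5*sqrt(1457951) - 1*(-506/1513) = 5*sqrt(1457951) + 506/1513 = 506/1513 + 5*sqrt(1457951)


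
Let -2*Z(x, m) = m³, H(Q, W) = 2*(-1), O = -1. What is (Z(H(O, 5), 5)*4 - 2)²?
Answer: 63504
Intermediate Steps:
H(Q, W) = -2
Z(x, m) = -m³/2
(Z(H(O, 5), 5)*4 - 2)² = (-½*5³*4 - 2)² = (-½*125*4 - 2)² = (-125/2*4 - 2)² = (-250 - 2)² = (-252)² = 63504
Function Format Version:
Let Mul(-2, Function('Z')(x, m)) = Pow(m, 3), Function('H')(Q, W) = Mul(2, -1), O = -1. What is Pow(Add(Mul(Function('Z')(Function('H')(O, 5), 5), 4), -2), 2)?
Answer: 63504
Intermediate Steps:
Function('H')(Q, W) = -2
Function('Z')(x, m) = Mul(Rational(-1, 2), Pow(m, 3))
Pow(Add(Mul(Function('Z')(Function('H')(O, 5), 5), 4), -2), 2) = Pow(Add(Mul(Mul(Rational(-1, 2), Pow(5, 3)), 4), -2), 2) = Pow(Add(Mul(Mul(Rational(-1, 2), 125), 4), -2), 2) = Pow(Add(Mul(Rational(-125, 2), 4), -2), 2) = Pow(Add(-250, -2), 2) = Pow(-252, 2) = 63504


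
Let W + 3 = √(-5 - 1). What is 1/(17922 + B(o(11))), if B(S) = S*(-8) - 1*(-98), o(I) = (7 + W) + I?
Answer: 4475/80102596 + I*√6/40051298 ≈ 5.5866e-5 + 6.1159e-8*I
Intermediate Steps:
W = -3 + I*√6 (W = -3 + √(-5 - 1) = -3 + √(-6) = -3 + I*√6 ≈ -3.0 + 2.4495*I)
o(I) = 4 + I + I*√6 (o(I) = (7 + (-3 + I*√6)) + I = (4 + I*√6) + I = 4 + I + I*√6)
B(S) = 98 - 8*S (B(S) = -8*S + 98 = 98 - 8*S)
1/(17922 + B(o(11))) = 1/(17922 + (98 - 8*(4 + 11 + I*√6))) = 1/(17922 + (98 - 8*(15 + I*√6))) = 1/(17922 + (98 + (-120 - 8*I*√6))) = 1/(17922 + (-22 - 8*I*√6)) = 1/(17900 - 8*I*√6)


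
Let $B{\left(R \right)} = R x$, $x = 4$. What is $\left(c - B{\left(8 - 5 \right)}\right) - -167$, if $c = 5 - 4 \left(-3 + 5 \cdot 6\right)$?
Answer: $52$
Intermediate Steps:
$B{\left(R \right)} = 4 R$ ($B{\left(R \right)} = R 4 = 4 R$)
$c = -103$ ($c = 5 - 4 \left(-3 + 30\right) = 5 - 108 = -103$)
$\left(c - B{\left(8 - 5 \right)}\right) - -167 = \left(-103 - 4 \left(8 - 5\right)\right) - -167 = \left(-103 - 4 \cdot 3\right) + 167 = \left(-103 - 12\right) + 167 = -115 + 167 = 52$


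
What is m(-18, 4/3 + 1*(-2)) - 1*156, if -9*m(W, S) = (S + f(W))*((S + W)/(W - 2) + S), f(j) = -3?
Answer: -63136/405 ≈ -155.89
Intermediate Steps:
m(W, S) = -(-3 + S)*(S + (S + W)/(-2 + W))/9 (m(W, S) = -(S - 3)*((S + W)/(W - 2) + S)/9 = -(-3 + S)*((S + W)/(-2 + W) + S)/9 = -(-3 + S)*(S + (S + W)/(-2 + W))/9)
m(-18, 4/3 + 1*(-2)) - 1*156 = ((4/3 + 1*(-2))² - 3*(4/3 + 1*(-2)) + 3*(-18) - 1*(-18)*(4/3 + 1*(-2))² + 2*(4/3 + 1*(-2))*(-18))/(9*(-2 - 18)) - 1*156 = (⅑)*((4*(⅓) - 2)² - 3*(4*(⅓) - 2) - 54 - 1*(-18)*(4*(⅓) - 2)² + 2*(4*(⅓) - 2)*(-18))/(-20) - 156 = (⅑)*(-1/20)*((4/3 - 2)² - 3*(4/3 - 2) - 54 - 1*(-18)*(4/3 - 2)² + 2*(4/3 - 2)*(-18)) - 156 = (⅑)*(-1/20)*((-⅔)² - 3*(-⅔) - 54 - 1*(-18)*(-⅔)² + 2*(-⅔)*(-18)) - 156 = (⅑)*(-1/20)*(4/9 + 2 - 54 - 1*(-18)*4/9 + 24) - 156 = (⅑)*(-1/20)*(4/9 + 2 - 54 + 8 + 24) - 156 = (⅑)*(-1/20)*(-176/9) - 156 = 44/405 - 156 = -63136/405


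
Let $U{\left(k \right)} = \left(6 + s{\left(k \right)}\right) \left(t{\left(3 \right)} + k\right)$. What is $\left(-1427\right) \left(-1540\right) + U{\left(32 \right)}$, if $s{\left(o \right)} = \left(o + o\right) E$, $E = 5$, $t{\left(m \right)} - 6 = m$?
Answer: $2210946$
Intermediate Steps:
$t{\left(m \right)} = 6 + m$
$s{\left(o \right)} = 10 o$ ($s{\left(o \right)} = \left(o + o\right) 5 = 2 o 5 = 10 o$)
$U{\left(k \right)} = \left(6 + 10 k\right) \left(9 + k\right)$ ($U{\left(k \right)} = \left(6 + 10 k\right) \left(\left(6 + 3\right) + k\right) = \left(6 + 10 k\right) \left(9 + k\right)$)
$\left(-1427\right) \left(-1540\right) + U{\left(32 \right)} = \left(-1427\right) \left(-1540\right) + \left(54 + 10 \cdot 32^{2} + 96 \cdot 32\right) = 2197580 + \left(54 + 10 \cdot 1024 + 3072\right) = 2197580 + \left(54 + 10240 + 3072\right) = 2197580 + 13366 = 2210946$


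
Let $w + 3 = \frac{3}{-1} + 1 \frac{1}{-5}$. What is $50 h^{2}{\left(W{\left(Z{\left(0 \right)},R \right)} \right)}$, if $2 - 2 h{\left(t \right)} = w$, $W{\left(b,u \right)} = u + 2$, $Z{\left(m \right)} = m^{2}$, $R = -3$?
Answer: $\frac{1681}{2} \approx 840.5$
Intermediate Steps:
$W{\left(b,u \right)} = 2 + u$
$w = - \frac{31}{5}$ ($w = -3 + \left(\frac{3}{-1} + 1 \frac{1}{-5}\right) = -3 + \left(3 \left(-1\right) + 1 \left(- \frac{1}{5}\right)\right) = -3 - \frac{16}{5} = - \frac{31}{5} \approx -6.2$)
$h{\left(t \right)} = \frac{41}{10}$ ($h{\left(t \right)} = 1 - - \frac{31}{10} = 1 + \frac{31}{10} = \frac{41}{10}$)
$50 h^{2}{\left(W{\left(Z{\left(0 \right)},R \right)} \right)} = 50 \left(\frac{41}{10}\right)^{2} = 50 \cdot \frac{1681}{100} = \frac{1681}{2}$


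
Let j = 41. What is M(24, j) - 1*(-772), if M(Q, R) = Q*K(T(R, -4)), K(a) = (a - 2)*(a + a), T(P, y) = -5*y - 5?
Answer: 10132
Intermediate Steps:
T(P, y) = -5 - 5*y
K(a) = 2*a*(-2 + a) (K(a) = (-2 + a)*(2*a) = 2*a*(-2 + a))
M(Q, R) = 390*Q (M(Q, R) = Q*(2*(-5 - 5*(-4))*(-2 + (-5 - 5*(-4)))) = Q*(2*(-5 + 20)*(-2 + (-5 + 20))) = Q*(2*15*(-2 + 15)) = Q*(2*15*13) = Q*390 = 390*Q)
M(24, j) - 1*(-772) = 390*24 - 1*(-772) = 9360 + 772 = 10132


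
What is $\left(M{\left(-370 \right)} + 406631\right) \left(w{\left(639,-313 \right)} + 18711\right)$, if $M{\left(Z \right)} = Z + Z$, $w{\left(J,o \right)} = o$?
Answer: $7467582618$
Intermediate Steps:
$M{\left(Z \right)} = 2 Z$
$\left(M{\left(-370 \right)} + 406631\right) \left(w{\left(639,-313 \right)} + 18711\right) = \left(2 \left(-370\right) + 406631\right) \left(-313 + 18711\right) = \left(-740 + 406631\right) 18398 = 405891 \cdot 18398 = 7467582618$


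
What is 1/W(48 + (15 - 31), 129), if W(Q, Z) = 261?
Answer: 1/261 ≈ 0.0038314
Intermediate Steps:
1/W(48 + (15 - 31), 129) = 1/261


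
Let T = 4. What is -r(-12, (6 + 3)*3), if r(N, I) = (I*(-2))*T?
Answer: 216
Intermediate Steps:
r(N, I) = -8*I (r(N, I) = (I*(-2))*4 = -2*I*4 = -8*I)
-r(-12, (6 + 3)*3) = -(-8)*(6 + 3)*3 = -(-8)*9*3 = -(-8)*27 = -1*(-216) = 216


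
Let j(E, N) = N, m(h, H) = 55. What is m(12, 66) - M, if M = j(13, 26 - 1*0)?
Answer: 29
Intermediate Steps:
M = 26 (M = 26 - 1*0 = 26 + 0 = 26)
m(12, 66) - M = 55 - 1*26 = 55 - 26 = 29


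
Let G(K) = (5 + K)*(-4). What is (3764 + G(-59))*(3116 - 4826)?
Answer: -6805800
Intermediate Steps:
G(K) = -20 - 4*K
(3764 + G(-59))*(3116 - 4826) = (3764 + (-20 - 4*(-59)))*(3116 - 4826) = (3764 + (-20 + 236))*(-1710) = (3764 + 216)*(-1710) = 3980*(-1710) = -6805800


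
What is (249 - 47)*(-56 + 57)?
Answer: 202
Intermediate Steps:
(249 - 47)*(-56 + 57) = 202*1 = 202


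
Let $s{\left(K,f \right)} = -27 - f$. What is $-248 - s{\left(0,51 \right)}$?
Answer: $-170$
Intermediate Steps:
$-248 - s{\left(0,51 \right)} = -248 - \left(-27 - 51\right) = -248 - -78 = -248 + 78 = -170$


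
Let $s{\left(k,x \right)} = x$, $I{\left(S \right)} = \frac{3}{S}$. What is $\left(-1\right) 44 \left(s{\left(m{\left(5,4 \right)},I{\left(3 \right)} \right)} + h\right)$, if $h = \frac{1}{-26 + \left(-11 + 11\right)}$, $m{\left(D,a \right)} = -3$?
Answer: $- \frac{550}{13} \approx -42.308$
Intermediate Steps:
$h = - \frac{1}{26}$ ($h = \frac{1}{-26 + 0} = \frac{1}{-26} = - \frac{1}{26} \approx -0.038462$)
$\left(-1\right) 44 \left(s{\left(m{\left(5,4 \right)},I{\left(3 \right)} \right)} + h\right) = \left(-1\right) 44 \left(\frac{3}{3} - \frac{1}{26}\right) = - 44 \left(3 \cdot \frac{1}{3} - \frac{1}{26}\right) = - 44 \left(1 - \frac{1}{26}\right) = \left(-44\right) \frac{25}{26} = - \frac{550}{13}$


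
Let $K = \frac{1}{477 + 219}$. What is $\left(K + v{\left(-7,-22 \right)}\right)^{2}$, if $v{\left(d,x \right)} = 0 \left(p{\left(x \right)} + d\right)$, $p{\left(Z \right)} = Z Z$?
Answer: $\frac{1}{484416} \approx 2.0643 \cdot 10^{-6}$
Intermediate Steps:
$p{\left(Z \right)} = Z^{2}$
$K = \frac{1}{696} \approx 0.0014368$
$v{\left(d,x \right)} = 0$ ($v{\left(d,x \right)} = 0 \left(x^{2} + d\right) = 0 \left(d + x^{2}\right) = 0$)
$\left(K + v{\left(-7,-22 \right)}\right)^{2} = \left(\frac{1}{696} + 0\right)^{2} = \left(\frac{1}{696}\right)^{2} = \frac{1}{484416}$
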